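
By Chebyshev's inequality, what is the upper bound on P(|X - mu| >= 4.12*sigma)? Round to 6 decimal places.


P <= 1/k^2
k^2 = 4.12^2 = 16.9744
1/k^2 = 1 / 16.9744 ≈ 0.05891224

0.058912


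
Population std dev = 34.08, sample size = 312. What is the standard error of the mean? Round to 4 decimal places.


SE = sigma / sqrt(n)
sqrt(312) ≈ 17.663522
SE = 34.08 / 17.663522 ≈ 1.929400

1.9294


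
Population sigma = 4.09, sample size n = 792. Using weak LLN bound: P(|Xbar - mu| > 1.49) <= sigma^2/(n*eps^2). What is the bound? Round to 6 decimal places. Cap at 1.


bound = min(1, sigma^2/(n*eps^2))
sigma^2 = 4.09^2 = 16.7281
n*eps^2 = 792 * 1.49^2 = 792 * 2.2201 = 1758.3192
sigma^2/(n*eps^2) = 16.7281 / 1758.3192 ≈ 0.00951369

0.009514


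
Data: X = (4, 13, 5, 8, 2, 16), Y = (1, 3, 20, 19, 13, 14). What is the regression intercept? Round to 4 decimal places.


a = ybar - b*xbar, where b = sum((xi-xbar)(yi-ybar)) / sum((xi-xbar)^2)
n = 6, xbar = 48/6 = 8, ybar = 70/6 = 35/3 ≈ 11.666667
Sxy = sum((xi-xbar)(yi-ybar)) = -15
Sxx = sum((xi-xbar)^2) = 150
b = Sxy / Sxx = -0.1
a = 11.666667 - (-0.1) * 8 = 187/15 ≈ 12.466667

12.4667


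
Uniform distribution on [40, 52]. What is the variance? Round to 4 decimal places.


Var = (b-a)^2 / 12
(b-a)^2 = (52 - 40)^2 = 144
Var = 144/12 = 12

12.0000


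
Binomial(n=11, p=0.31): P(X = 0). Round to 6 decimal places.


P = C(n,k) * p^k * (1-p)^(n-k)
C(11,0) = 1
p^k = 0.31^0 = 1
(1-p)^(n-k) = 0.69^11 ≈ 0.01687874
P = 1 * 1 * 0.01687874 ≈ 0.016879

0.016879


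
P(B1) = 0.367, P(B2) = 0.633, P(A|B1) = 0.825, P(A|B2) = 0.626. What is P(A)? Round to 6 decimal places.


P(A) = P(A|B1)*P(B1) + P(A|B2)*P(B2)
P(A|B1)*P(B1) = 0.825 * 0.367 = 0.302775
P(A|B2)*P(B2) = 0.626 * 0.633 = 0.396258
P(A) = 0.302775 + 0.396258 = 0.699033

0.699033


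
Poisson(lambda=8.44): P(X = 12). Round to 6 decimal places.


P = e^(-lam) * lam^k / k!
e^(-8.44) ≈ 0.0002160502
lam^k = 8.44^12 ≈ 130649983587.925233
k! = 12! = 479001600
P = 0.0002160502 * 130649983587.925233 / 479001600 ≈ 0.058929

0.058929


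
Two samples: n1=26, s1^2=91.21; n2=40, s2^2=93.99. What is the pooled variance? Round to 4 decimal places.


sp^2 = ((n1-1)*s1^2 + (n2-1)*s2^2)/(n1+n2-2)
(n1-1)*s1^2 = 25 * 91.21 = 2280.25
(n2-1)*s2^2 = 39 * 93.99 = 3665.61
numerator = 2280.25 + 3665.61 = 5945.86
n1+n2-2 = 64
sp^2 = 5945.86 / 64 = 297293/3200 ≈ 92.904063

92.9041


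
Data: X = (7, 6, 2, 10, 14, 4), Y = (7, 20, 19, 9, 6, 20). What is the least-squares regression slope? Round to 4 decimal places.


b = sum((xi-xbar)(yi-ybar)) / sum((xi-xbar)^2)
n = 6, xbar = 43/6 ≈ 7.166667, ybar = 81/6 = 13.5
Sxy = sum((xi-xbar)(yi-ybar)) = -119.5
Sxx = sum((xi-xbar)^2) = 557/6 ≈ 92.833333
b = Sxy / Sxx = -717/557 ≈ -1.287253

-1.2873


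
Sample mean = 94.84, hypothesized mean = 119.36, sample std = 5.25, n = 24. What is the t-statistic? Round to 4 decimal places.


t = (xbar - mu0) / (s/sqrt(n))
xbar - mu0 = 94.84 - 119.36 = -24.52
sqrt(24) ≈ 4.89897949
s/sqrt(n) = 5.25 / 4.89897949 ≈ 1.07165176
t = -24.52 / 1.07165176 ≈ -22.880567

-22.8806


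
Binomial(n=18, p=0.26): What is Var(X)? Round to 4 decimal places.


Var = n*p*(1-p) = 18 * 0.26 * 0.74 = 3.4632

3.4632


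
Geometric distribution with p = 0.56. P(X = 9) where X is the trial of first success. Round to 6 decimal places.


P = (1-p)^(k-1) * p
(1-p)^(k-1) = 0.44^8 ≈ 0.001404822
P = 0.001404822 * 0.56 ≈ 0.0007867005

0.000787


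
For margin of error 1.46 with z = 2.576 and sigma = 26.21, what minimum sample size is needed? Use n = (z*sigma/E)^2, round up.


z*sigma/E = 2.576 * 26.21 / 1.46 = 421981/9125 ≈ 46.244493
(z*sigma/E)^2 ≈ 2138.553147
round up: n = 2139

2139


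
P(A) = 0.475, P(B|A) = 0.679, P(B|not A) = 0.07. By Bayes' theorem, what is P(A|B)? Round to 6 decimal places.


P(A|B) = P(B|A)*P(A) / P(B), P(B) = P(B|A)*P(A) + P(B|not A)*P(not A)
P(B|A)*P(A) = 0.679 * 0.475 = 0.322525
P(B|not A)*P(not A) = 0.07 * 0.525 = 0.03675
P(B) = 0.322525 + 0.03675 = 0.359275
P(A|B) = 0.322525 / 0.359275 = 1843/2053 ≈ 0.89771067

0.897711


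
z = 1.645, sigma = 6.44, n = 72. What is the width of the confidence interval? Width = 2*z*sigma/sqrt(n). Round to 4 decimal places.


width = 2*z*sigma/sqrt(n)
2*z*sigma = 2 * 1.645 * 6.44 = 21.1876
sqrt(72) ≈ 8.485281
width = 21.1876 / 8.485281 ≈ 2.496983

2.4970


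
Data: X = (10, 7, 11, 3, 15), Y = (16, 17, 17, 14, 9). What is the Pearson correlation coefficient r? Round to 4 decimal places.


r = sum((xi-xbar)(yi-ybar)) / sqrt(sum((xi-xbar)^2) * sum((yi-ybar)^2))
n = 5, xbar = 46/5 = 9.2, ybar = 73/5 = 14.6
Sxy = sum((xi-xbar)(yi-ybar)) = -28.6
Sxx = sum((xi-xbar)^2) = 80.8
Syy = sum((yi-ybar)^2) = 45.2
sqrt(Sxx*Syy) ≈ 60.433104
r = Sxy / sqrt(Sxx*Syy) = -28.6 / 60.433104 ≈ -0.473251

-0.4733


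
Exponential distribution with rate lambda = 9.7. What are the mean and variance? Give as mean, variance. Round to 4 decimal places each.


mean = 1/lam, var = 1/lam^2
mean = 1 / 9.7 = 10/97 ≈ 0.103093
lam^2 = 9.7^2 = 94.09
var = 1 / 94.09 = 100/9409 ≈ 0.010628

0.1031, 0.0106


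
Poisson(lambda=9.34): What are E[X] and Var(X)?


E[X] = Var(X) = lambda = 9.34

9.34, 9.34


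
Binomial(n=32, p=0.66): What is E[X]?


E[X] = n*p = 32 * 0.66 = 21.12

21.12


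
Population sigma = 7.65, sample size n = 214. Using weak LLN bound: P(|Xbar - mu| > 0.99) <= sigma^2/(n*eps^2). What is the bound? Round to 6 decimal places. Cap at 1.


bound = min(1, sigma^2/(n*eps^2))
sigma^2 = 7.65^2 = 58.5225
n*eps^2 = 214 * 0.99^2 = 214 * 0.9801 = 209.7414
sigma^2/(n*eps^2) = 58.5225 / 209.7414 ≈ 0.27902217

0.279022


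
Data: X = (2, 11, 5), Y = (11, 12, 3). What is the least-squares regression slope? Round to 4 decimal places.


b = sum((xi-xbar)(yi-ybar)) / sum((xi-xbar)^2)
n = 3, xbar = 18/3 = 6, ybar = 26/3 ≈ 8.666667
Sxy = sum((xi-xbar)(yi-ybar)) = 13
Sxx = sum((xi-xbar)^2) = 42
b = Sxy / Sxx = 13/42 ≈ 0.309524

0.3095


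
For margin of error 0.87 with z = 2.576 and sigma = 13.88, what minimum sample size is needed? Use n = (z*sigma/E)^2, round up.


z*sigma/E = 2.576 * 13.88 / 0.87 ≈ 41.097563
(z*sigma/E)^2 ≈ 1689.009702
round up: n = 1690

1690


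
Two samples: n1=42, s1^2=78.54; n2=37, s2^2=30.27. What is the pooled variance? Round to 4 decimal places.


sp^2 = ((n1-1)*s1^2 + (n2-1)*s2^2)/(n1+n2-2)
(n1-1)*s1^2 = 41 * 78.54 = 3220.14
(n2-1)*s2^2 = 36 * 30.27 = 1089.72
numerator = 3220.14 + 1089.72 = 4309.86
n1+n2-2 = 77
sp^2 = 4309.86 / 77 = 215493/3850 ≈ 55.972208

55.9722


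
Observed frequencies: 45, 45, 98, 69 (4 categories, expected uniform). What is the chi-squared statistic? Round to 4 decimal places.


chi2 = sum((O-E)^2/E), E = total/4
total = 257, E = 257/4 = 64.25
(45 - 64.25)^2 / 64.25 = 370.5625 / 64.25 = 5929/1028 ≈ 5.767510
(45 - 64.25)^2 / 64.25 = 370.5625 / 64.25 = 5929/1028 ≈ 5.767510
(98 - 64.25)^2 / 64.25 = 1139.0625 / 64.25 = 18225/1028 ≈ 17.728599
(69 - 64.25)^2 / 64.25 = 22.5625 / 64.25 = 361/1028 ≈ 0.351167
chi2 = 7611/257 ≈ 29.614786

29.6148


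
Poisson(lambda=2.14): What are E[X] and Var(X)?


E[X] = Var(X) = lambda = 2.14

2.14, 2.14


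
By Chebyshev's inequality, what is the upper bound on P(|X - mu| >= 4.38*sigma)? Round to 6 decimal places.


P <= 1/k^2
k^2 = 4.38^2 = 19.1844
1/k^2 = 1 / 19.1844 ≈ 0.05212569

0.052126


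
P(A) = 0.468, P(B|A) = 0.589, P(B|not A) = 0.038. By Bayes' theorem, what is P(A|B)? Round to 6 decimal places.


P(A|B) = P(B|A)*P(A) / P(B), P(B) = P(B|A)*P(A) + P(B|not A)*P(not A)
P(B|A)*P(A) = 0.589 * 0.468 = 0.275652
P(B|not A)*P(not A) = 0.038 * 0.532 = 0.020216
P(B) = 0.275652 + 0.020216 = 0.295868
P(A|B) = 0.275652 / 0.295868 = 3627/3893 ≈ 0.93167223

0.931672


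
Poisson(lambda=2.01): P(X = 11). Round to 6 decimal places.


P = e^(-lam) * lam^k / k!
e^(-2.01) ≈ 0.1339887
lam^k = 2.01^11 ≈ 2163.498665
k! = 11! = 39916800
P = 0.1339887 * 2163.498665 / 39916800 ≈ 0.000007

0.000007


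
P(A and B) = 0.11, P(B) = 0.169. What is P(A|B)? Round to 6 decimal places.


P(A|B) = P(A and B) / P(B) = 0.11 / 0.169 = 110/169 ≈ 0.65088757

0.650888


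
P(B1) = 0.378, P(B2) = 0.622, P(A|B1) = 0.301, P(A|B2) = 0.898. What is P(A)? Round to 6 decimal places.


P(A) = P(A|B1)*P(B1) + P(A|B2)*P(B2)
P(A|B1)*P(B1) = 0.301 * 0.378 = 0.113778
P(A|B2)*P(B2) = 0.898 * 0.622 = 0.558556
P(A) = 0.113778 + 0.558556 = 0.672334

0.672334


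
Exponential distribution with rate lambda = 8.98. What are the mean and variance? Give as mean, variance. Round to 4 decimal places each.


mean = 1/lam, var = 1/lam^2
mean = 1 / 8.98 = 50/449 ≈ 0.111359
lam^2 = 8.98^2 = 80.6404
var = 1 / 80.6404 ≈ 0.012401

0.1114, 0.0124


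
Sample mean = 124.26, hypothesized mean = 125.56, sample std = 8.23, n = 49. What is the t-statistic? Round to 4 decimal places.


t = (xbar - mu0) / (s/sqrt(n))
xbar - mu0 = 124.26 - 125.56 = -1.3
sqrt(49) = 7
s/sqrt(n) = 8.23 / 7 = 823/700 ≈ 1.17571429
t = -1.3 / 1.17571429 = -910/823 ≈ -1.105711

-1.1057


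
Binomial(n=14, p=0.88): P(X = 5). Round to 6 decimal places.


P = C(n,k) * p^k * (1-p)^(n-k)
C(14,5) = 2002
p^k = 0.88^5 ≈ 0.5277319
(1-p)^(n-k) = 0.12^9 ≈ 0.000000005159780
P = 2002 * 0.5277319 * 0.000000005159780 ≈ 0.000005

0.000005


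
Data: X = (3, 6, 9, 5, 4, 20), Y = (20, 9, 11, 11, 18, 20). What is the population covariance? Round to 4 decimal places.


Cov = (1/n)*sum((xi-xbar)(yi-ybar))
n = 6, xbar = 47/6 ≈ 7.833333, ybar = 89/6 ≈ 14.833333
sum((xi-xbar)(yi-ybar)) = 257/6 ≈ 42.833333
Cov = 42.833333 / 6 = 257/36 ≈ 7.138889

7.1389


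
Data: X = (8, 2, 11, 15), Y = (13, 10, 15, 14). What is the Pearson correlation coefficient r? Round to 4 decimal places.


r = sum((xi-xbar)(yi-ybar)) / sqrt(sum((xi-xbar)^2) * sum((yi-ybar)^2))
n = 4, xbar = 36/4 = 9, ybar = 52/4 = 13
Sxy = sum((xi-xbar)(yi-ybar)) = 31
Sxx = sum((xi-xbar)^2) = 90
Syy = sum((yi-ybar)^2) = 14
sqrt(Sxx*Syy) ≈ 35.496479
r = Sxy / sqrt(Sxx*Syy) = 31 / 35.496479 ≈ 0.873326

0.8733


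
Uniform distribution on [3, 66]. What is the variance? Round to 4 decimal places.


Var = (b-a)^2 / 12
(b-a)^2 = (66 - 3)^2 = 3969
Var = 3969/12 = 330.75

330.7500


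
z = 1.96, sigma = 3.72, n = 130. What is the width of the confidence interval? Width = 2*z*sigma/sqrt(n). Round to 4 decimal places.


width = 2*z*sigma/sqrt(n)
2*z*sigma = 2 * 1.96 * 3.72 = 14.5824
sqrt(130) ≈ 11.401754
width = 14.5824 / 11.401754 ≈ 1.278961

1.2790


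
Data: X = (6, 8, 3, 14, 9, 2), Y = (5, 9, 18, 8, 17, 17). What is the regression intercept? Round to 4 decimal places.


a = ybar - b*xbar, where b = sum((xi-xbar)(yi-ybar)) / sum((xi-xbar)^2)
n = 6, xbar = 42/6 = 7, ybar = 74/6 = 37/3 ≈ 12.333333
Sxy = sum((xi-xbar)(yi-ybar)) = -63
Sxx = sum((xi-xbar)^2) = 96
b = Sxy / Sxx = -0.65625
a = 12.333333 - (-0.65625) * 7 = 1625/96 ≈ 16.927083

16.9271


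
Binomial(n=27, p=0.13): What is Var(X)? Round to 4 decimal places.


Var = n*p*(1-p) = 27 * 0.13 * 0.87 = 3.0537

3.0537


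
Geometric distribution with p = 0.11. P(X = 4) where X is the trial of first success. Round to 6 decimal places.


P = (1-p)^(k-1) * p
(1-p)^(k-1) = 0.89^3 = 0.704969
P = 0.704969 * 0.11 = 0.07754659

0.077547


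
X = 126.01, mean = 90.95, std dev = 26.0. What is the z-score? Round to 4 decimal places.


z = (X - mu) / sigma
X - mu = 126.01 - 90.95 = 35.06
z = 35.06 / 26.0 = 1753/1300 ≈ 1.348462

1.3485


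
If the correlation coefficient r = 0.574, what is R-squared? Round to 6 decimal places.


R^2 = r^2 = (0.574)^2 = 0.329476

0.329476


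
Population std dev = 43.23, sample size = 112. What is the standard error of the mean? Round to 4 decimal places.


SE = sigma / sqrt(n)
sqrt(112) ≈ 10.583005
SE = 43.23 / 10.583005 ≈ 4.084851

4.0849


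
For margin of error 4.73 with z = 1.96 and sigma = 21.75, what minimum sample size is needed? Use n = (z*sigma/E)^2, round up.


z*sigma/E = 1.96 * 21.75 / 4.73 = 4263/473 ≈ 9.012685
(z*sigma/E)^2 ≈ 81.228491
round up: n = 82

82


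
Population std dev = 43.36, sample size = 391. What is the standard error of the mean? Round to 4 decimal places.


SE = sigma / sqrt(n)
sqrt(391) ≈ 19.773720
SE = 43.36 / 19.773720 ≈ 2.192809

2.1928


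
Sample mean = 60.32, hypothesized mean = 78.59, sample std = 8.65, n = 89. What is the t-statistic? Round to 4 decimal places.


t = (xbar - mu0) / (s/sqrt(n))
xbar - mu0 = 60.32 - 78.59 = -18.27
sqrt(89) ≈ 9.43398113
s/sqrt(n) = 8.65 / 9.43398113 ≈ 0.91689817
t = -18.27 / 0.91689817 ≈ -19.925877

-19.9259


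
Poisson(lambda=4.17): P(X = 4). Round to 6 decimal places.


P = e^(-lam) * lam^k / k!
e^(-4.17) ≈ 0.01545226
lam^k = 4.17^4 ≈ 302.373843
k! = 4! = 24
P = 0.01545226 * 302.373843 / 24 ≈ 0.194682

0.194682


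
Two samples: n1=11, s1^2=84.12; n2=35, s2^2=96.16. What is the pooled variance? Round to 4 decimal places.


sp^2 = ((n1-1)*s1^2 + (n2-1)*s2^2)/(n1+n2-2)
(n1-1)*s1^2 = 10 * 84.12 = 841.2
(n2-1)*s2^2 = 34 * 96.16 = 3269.44
numerator = 841.2 + 3269.44 = 4110.64
n1+n2-2 = 44
sp^2 = 4110.64 / 44 = 51383/550 ≈ 93.423636

93.4236


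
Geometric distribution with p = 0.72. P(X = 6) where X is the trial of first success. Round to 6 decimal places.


P = (1-p)^(k-1) * p
(1-p)^(k-1) = 0.28^5 ≈ 0.001721037
P = 0.001721037 * 0.72 ≈ 0.001239146

0.001239


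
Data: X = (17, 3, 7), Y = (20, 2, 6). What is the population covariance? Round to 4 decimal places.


Cov = (1/n)*sum((xi-xbar)(yi-ybar))
n = 3, xbar = 27/3 = 9, ybar = 28/3 ≈ 9.333333
sum((xi-xbar)(yi-ybar)) = 136
Cov = 136 / 3 = 136/3 ≈ 45.333333

45.3333


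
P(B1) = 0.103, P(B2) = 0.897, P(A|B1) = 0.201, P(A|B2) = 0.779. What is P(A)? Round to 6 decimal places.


P(A) = P(A|B1)*P(B1) + P(A|B2)*P(B2)
P(A|B1)*P(B1) = 0.201 * 0.103 = 0.020703
P(A|B2)*P(B2) = 0.779 * 0.897 = 0.698763
P(A) = 0.020703 + 0.698763 = 0.719466

0.719466


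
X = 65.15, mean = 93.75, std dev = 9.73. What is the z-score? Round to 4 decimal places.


z = (X - mu) / sigma
X - mu = 65.15 - 93.75 = -28.6
z = -28.6 / 9.73 = -2860/973 ≈ -2.939363

-2.9394


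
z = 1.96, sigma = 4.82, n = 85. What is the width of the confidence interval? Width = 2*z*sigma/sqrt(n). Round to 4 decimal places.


width = 2*z*sigma/sqrt(n)
2*z*sigma = 2 * 1.96 * 4.82 = 18.8944
sqrt(85) ≈ 9.219544
width = 18.8944 / 9.219544 ≈ 2.049385

2.0494


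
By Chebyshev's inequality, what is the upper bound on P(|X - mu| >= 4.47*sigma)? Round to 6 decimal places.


P <= 1/k^2
k^2 = 4.47^2 = 19.9809
1/k^2 = 1 / 19.9809 ≈ 0.05004780

0.050048


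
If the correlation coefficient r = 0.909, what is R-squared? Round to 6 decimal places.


R^2 = r^2 = (0.909)^2 = 0.826281

0.826281


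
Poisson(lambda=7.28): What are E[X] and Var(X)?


E[X] = Var(X) = lambda = 7.28

7.28, 7.28


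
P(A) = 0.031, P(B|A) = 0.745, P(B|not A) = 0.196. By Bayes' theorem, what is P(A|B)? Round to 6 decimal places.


P(A|B) = P(B|A)*P(A) / P(B), P(B) = P(B|A)*P(A) + P(B|not A)*P(not A)
P(B|A)*P(A) = 0.745 * 0.031 = 0.023095
P(B|not A)*P(not A) = 0.196 * 0.969 = 0.189924
P(B) = 0.023095 + 0.189924 = 0.213019
P(A|B) = 0.023095 / 0.213019 ≈ 0.10841756

0.108418


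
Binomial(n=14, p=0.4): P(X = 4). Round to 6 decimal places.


P = C(n,k) * p^k * (1-p)^(n-k)
C(14,4) = 1001
p^k = 0.4^4 = 0.0256
(1-p)^(n-k) = 0.6^10 ≈ 0.006046618
P = 1001 * 0.0256 * 0.006046618 ≈ 0.154948

0.154948


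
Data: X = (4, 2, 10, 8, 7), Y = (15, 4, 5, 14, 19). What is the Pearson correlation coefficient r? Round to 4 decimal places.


r = sum((xi-xbar)(yi-ybar)) / sqrt(sum((xi-xbar)^2) * sum((yi-ybar)^2))
n = 5, xbar = 31/5 = 6.2, ybar = 57/5 = 11.4
Sxy = sum((xi-xbar)(yi-ybar)) = 9.6
Sxx = sum((xi-xbar)^2) = 40.8
Syy = sum((yi-ybar)^2) = 173.2
sqrt(Sxx*Syy) ≈ 84.062834
r = Sxy / sqrt(Sxx*Syy) = 9.6 / 84.062834 ≈ 0.114200

0.1142


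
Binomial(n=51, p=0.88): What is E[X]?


E[X] = n*p = 51 * 0.88 = 44.88

44.88


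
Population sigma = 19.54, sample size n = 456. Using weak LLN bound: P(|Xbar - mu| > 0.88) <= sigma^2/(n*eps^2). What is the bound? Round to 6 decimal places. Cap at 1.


bound = min(1, sigma^2/(n*eps^2))
sigma^2 = 19.54^2 = 381.8116
n*eps^2 = 456 * 0.88^2 = 456 * 0.7744 = 353.1264
sigma^2/(n*eps^2) = 381.8116 / 353.1264 ≈ 1.08123210
this exceeds 1, so the bound is capped at 1

1.000000


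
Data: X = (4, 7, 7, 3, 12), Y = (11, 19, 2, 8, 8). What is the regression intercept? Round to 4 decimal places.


a = ybar - b*xbar, where b = sum((xi-xbar)(yi-ybar)) / sum((xi-xbar)^2)
n = 5, xbar = 33/5 = 6.6, ybar = 48/5 = 9.6
Sxy = sum((xi-xbar)(yi-ybar)) = -5.8
Sxx = sum((xi-xbar)^2) = 49.2
b = Sxy / Sxx = -29/246 ≈ -0.117886
a = 9.6 - (-0.117886) * 6.6 = 851/82 ≈ 10.378049

10.3780


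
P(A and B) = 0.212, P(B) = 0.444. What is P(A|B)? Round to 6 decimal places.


P(A|B) = P(A and B) / P(B) = 0.212 / 0.444 = 53/111 ≈ 0.47747748

0.477477


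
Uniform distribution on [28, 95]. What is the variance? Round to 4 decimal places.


Var = (b-a)^2 / 12
(b-a)^2 = (95 - 28)^2 = 4489
Var = 4489/12 ≈ 374.083333

374.0833


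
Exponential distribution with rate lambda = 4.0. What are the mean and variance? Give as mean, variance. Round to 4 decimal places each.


mean = 1/lam, var = 1/lam^2
mean = 1 / 4.0 = 0.25
lam^2 = 4.0^2 = 16
var = 1 / 16 = 0.0625

0.2500, 0.0625


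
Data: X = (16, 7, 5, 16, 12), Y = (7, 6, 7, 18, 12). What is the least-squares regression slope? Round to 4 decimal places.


b = sum((xi-xbar)(yi-ybar)) / sum((xi-xbar)^2)
n = 5, xbar = 56/5 = 11.2, ybar = 50/5 = 10
Sxy = sum((xi-xbar)(yi-ybar)) = 61
Sxx = sum((xi-xbar)^2) = 102.8
b = Sxy / Sxx = 305/514 ≈ 0.593385

0.5934


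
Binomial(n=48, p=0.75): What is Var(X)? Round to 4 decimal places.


Var = n*p*(1-p) = 48 * 0.75 * 0.25 = 9

9.0000


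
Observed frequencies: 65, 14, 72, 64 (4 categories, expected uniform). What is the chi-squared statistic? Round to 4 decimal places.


chi2 = sum((O-E)^2/E), E = total/4
total = 215, E = 215/4 = 53.75
(65 - 53.75)^2 / 53.75 = 126.5625 / 53.75 = 405/172 ≈ 2.354651
(14 - 53.75)^2 / 53.75 = 1580.0625 / 53.75 = 25281/860 ≈ 29.396512
(72 - 53.75)^2 / 53.75 = 333.0625 / 53.75 = 5329/860 ≈ 6.196512
(64 - 53.75)^2 / 53.75 = 105.0625 / 53.75 = 1681/860 ≈ 1.954651
chi2 = 8579/215 ≈ 39.902326

39.9023


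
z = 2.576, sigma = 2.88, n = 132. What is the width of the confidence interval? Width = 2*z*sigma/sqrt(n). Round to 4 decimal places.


width = 2*z*sigma/sqrt(n)
2*z*sigma = 2 * 2.576 * 2.88 = 14.83776
sqrt(132) ≈ 11.489125
width = 14.83776 / 11.489125 ≈ 1.291461

1.2915


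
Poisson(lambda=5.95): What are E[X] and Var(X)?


E[X] = Var(X) = lambda = 5.95

5.95, 5.95


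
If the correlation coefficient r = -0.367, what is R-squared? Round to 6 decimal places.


R^2 = r^2 = (-0.367)^2 = 0.134689

0.134689


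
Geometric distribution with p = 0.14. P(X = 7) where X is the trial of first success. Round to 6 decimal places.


P = (1-p)^(k-1) * p
(1-p)^(k-1) = 0.86^6 ≈ 0.4045672
P = 0.4045672 * 0.14 ≈ 0.05663941

0.056639


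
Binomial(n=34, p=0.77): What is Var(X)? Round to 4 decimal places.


Var = n*p*(1-p) = 34 * 0.77 * 0.23 = 6.0214

6.0214


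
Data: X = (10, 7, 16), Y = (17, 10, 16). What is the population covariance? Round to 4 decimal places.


Cov = (1/n)*sum((xi-xbar)(yi-ybar))
n = 3, xbar = 33/3 = 11, ybar = 43/3 ≈ 14.333333
sum((xi-xbar)(yi-ybar)) = 23
Cov = 23 / 3 = 23/3 ≈ 7.666667

7.6667


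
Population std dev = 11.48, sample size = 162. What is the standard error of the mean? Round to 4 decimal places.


SE = sigma / sqrt(n)
sqrt(162) ≈ 12.727922
SE = 11.48 / 12.727922 ≈ 0.901954

0.9020


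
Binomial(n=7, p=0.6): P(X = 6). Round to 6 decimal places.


P = C(n,k) * p^k * (1-p)^(n-k)
C(7,6) = 7
p^k = 0.6^6 = 0.046656
(1-p)^(n-k) = 0.4^1 = 0.4
P = 7 * 0.046656 * 0.4 ≈ 0.130637

0.130637


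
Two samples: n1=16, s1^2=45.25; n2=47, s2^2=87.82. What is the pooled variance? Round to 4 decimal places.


sp^2 = ((n1-1)*s1^2 + (n2-1)*s2^2)/(n1+n2-2)
(n1-1)*s1^2 = 15 * 45.25 = 678.75
(n2-1)*s2^2 = 46 * 87.82 = 4039.72
numerator = 678.75 + 4039.72 = 4718.47
n1+n2-2 = 61
sp^2 = 4718.47 / 61 = 471847/6100 ≈ 77.351967

77.3520


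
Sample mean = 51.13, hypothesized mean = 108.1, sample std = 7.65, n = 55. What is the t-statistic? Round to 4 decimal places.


t = (xbar - mu0) / (s/sqrt(n))
xbar - mu0 = 51.13 - 108.1 = -56.97
sqrt(55) ≈ 7.41619849
s/sqrt(n) = 7.65 / 7.41619849 ≈ 1.03152579
t = -56.97 / 1.03152579 ≈ -55.228866

-55.2289


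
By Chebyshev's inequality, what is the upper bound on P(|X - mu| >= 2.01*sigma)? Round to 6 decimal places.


P <= 1/k^2
k^2 = 2.01^2 = 4.0401
1/k^2 = 1 / 4.0401 ≈ 0.24751863

0.247519


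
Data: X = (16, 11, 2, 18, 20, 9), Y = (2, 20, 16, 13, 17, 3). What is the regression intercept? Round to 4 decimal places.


a = ybar - b*xbar, where b = sum((xi-xbar)(yi-ybar)) / sum((xi-xbar)^2)
n = 6, xbar = 76/6 = 38/3 ≈ 12.666667, ybar = 71/6 ≈ 11.833333
Sxy = sum((xi-xbar)(yi-ybar)) = -43/3 ≈ -14.333333
Sxx = sum((xi-xbar)^2) = 670/3 ≈ 223.333333
b = Sxy / Sxx = -43/670 ≈ -0.064179
a = 11.833333 - (-0.064179) * 12.666667 = 8473/670 ≈ 12.646269

12.6463


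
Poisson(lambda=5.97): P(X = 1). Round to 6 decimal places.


P = e^(-lam) * lam^k / k!
e^(-5.97) ≈ 0.002554241
lam^k = 5.97^1 = 5.97
k! = 1! = 1
P = 0.002554241 * 5.97 / 1 ≈ 0.015249

0.015249


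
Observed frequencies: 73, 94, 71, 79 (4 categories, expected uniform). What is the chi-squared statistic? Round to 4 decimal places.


chi2 = sum((O-E)^2/E), E = total/4
total = 317, E = 317/4 = 79.25
(73 - 79.25)^2 / 79.25 = 39.0625 / 79.25 = 625/1268 ≈ 0.492902
(94 - 79.25)^2 / 79.25 = 217.5625 / 79.25 = 3481/1268 ≈ 2.745268
(71 - 79.25)^2 / 79.25 = 68.0625 / 79.25 = 1089/1268 ≈ 0.858833
(79 - 79.25)^2 / 79.25 = 0.0625 / 79.25 = 1/1268 ≈ 0.000789
chi2 = 1299/317 ≈ 4.097792

4.0978


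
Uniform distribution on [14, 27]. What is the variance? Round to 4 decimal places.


Var = (b-a)^2 / 12
(b-a)^2 = (27 - 14)^2 = 169
Var = 169/12 ≈ 14.083333

14.0833


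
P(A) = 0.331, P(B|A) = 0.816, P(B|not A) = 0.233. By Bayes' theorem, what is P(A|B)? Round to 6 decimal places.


P(A|B) = P(B|A)*P(A) / P(B), P(B) = P(B|A)*P(A) + P(B|not A)*P(not A)
P(B|A)*P(A) = 0.816 * 0.331 = 0.270096
P(B|not A)*P(not A) = 0.233 * 0.669 = 0.155877
P(B) = 0.270096 + 0.155877 = 0.425973
P(A|B) = 0.270096 / 0.425973 ≈ 0.63406836

0.634068


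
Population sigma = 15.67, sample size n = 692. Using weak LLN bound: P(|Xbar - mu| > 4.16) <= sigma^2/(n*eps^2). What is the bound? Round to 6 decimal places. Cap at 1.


bound = min(1, sigma^2/(n*eps^2))
sigma^2 = 15.67^2 = 245.5489
n*eps^2 = 692 * 4.16^2 = 692 * 17.3056 = 11975.4752
sigma^2/(n*eps^2) = 245.5489 / 11975.4752 ≈ 0.02050431

0.020504


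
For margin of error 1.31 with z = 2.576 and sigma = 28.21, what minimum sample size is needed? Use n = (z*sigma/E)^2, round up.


z*sigma/E = 2.576 * 28.21 / 1.31 ≈ 55.472489
(z*sigma/E)^2 ≈ 3077.196986
round up: n = 3078

3078


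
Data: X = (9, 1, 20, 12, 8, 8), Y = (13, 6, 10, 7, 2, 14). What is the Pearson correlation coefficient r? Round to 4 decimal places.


r = sum((xi-xbar)(yi-ybar)) / sqrt(sum((xi-xbar)^2) * sum((yi-ybar)^2))
n = 6, xbar = 58/6 = 29/3 ≈ 9.666667, ybar = 52/6 = 26/3 ≈ 8.666667
Sxy = sum((xi-xbar)(yi-ybar)) = 97/3 ≈ 32.333333
Sxx = sum((xi-xbar)^2) = 580/3 ≈ 193.333333
Syy = sum((yi-ybar)^2) = 310/3 ≈ 103.333333
sqrt(Sxx*Syy) ≈ 141.342767
r = Sxy / sqrt(Sxx*Syy) = 32.333333 / 141.342767 ≈ 0.228758

0.2288


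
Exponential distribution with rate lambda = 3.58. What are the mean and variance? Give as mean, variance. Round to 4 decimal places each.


mean = 1/lam, var = 1/lam^2
mean = 1 / 3.58 = 50/179 ≈ 0.279330
lam^2 = 3.58^2 = 12.8164
var = 1 / 12.8164 ≈ 0.078025

0.2793, 0.0780


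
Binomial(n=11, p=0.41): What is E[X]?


E[X] = n*p = 11 * 0.41 = 4.51

4.51


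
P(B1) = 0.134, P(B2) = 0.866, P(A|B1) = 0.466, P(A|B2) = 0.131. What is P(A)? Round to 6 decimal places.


P(A) = P(A|B1)*P(B1) + P(A|B2)*P(B2)
P(A|B1)*P(B1) = 0.466 * 0.134 = 0.062444
P(A|B2)*P(B2) = 0.131 * 0.866 = 0.113446
P(A) = 0.062444 + 0.113446 = 0.17589

0.175890


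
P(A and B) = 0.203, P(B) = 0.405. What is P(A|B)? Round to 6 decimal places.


P(A|B) = P(A and B) / P(B) = 0.203 / 0.405 = 203/405 ≈ 0.50123457

0.501235


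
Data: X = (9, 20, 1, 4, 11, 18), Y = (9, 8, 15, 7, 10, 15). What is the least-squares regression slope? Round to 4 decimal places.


b = sum((xi-xbar)(yi-ybar)) / sum((xi-xbar)^2)
n = 6, xbar = 63/6 = 10.5, ybar = 64/6 = 32/3 ≈ 10.666667
Sxy = sum((xi-xbar)(yi-ybar)) = -8
Sxx = sum((xi-xbar)^2) = 281.5
b = Sxy / Sxx = -16/563 ≈ -0.028419

-0.0284


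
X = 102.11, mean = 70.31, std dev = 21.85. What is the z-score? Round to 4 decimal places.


z = (X - mu) / sigma
X - mu = 102.11 - 70.31 = 31.8
z = 31.8 / 21.85 = 636/437 ≈ 1.455378

1.4554


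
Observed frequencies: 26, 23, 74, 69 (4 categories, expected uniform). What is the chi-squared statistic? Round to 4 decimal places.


chi2 = sum((O-E)^2/E), E = total/4
total = 192, E = 192/4 = 48
(26 - 48)^2 / 48 = 484 / 48 = 121/12 ≈ 10.083333
(23 - 48)^2 / 48 = 625 / 48 = 625/48 ≈ 13.020833
(74 - 48)^2 / 48 = 676 / 48 = 169/12 ≈ 14.083333
(69 - 48)^2 / 48 = 441 / 48 = 9.1875
chi2 = 46.375

46.3750


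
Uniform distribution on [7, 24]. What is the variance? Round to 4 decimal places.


Var = (b-a)^2 / 12
(b-a)^2 = (24 - 7)^2 = 289
Var = 289/12 ≈ 24.083333

24.0833


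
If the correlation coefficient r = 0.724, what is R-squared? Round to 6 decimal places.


R^2 = r^2 = (0.724)^2 = 0.524176

0.524176


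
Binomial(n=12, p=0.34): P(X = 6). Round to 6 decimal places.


P = C(n,k) * p^k * (1-p)^(n-k)
C(12,6) = 924
p^k = 0.34^6 ≈ 0.001544804
(1-p)^(n-k) = 0.66^6 ≈ 0.08265395
P = 924 * 0.001544804 * 0.08265395 ≈ 0.117980

0.117980


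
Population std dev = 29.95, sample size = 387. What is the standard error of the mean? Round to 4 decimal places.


SE = sigma / sqrt(n)
sqrt(387) ≈ 19.672316
SE = 29.95 / 19.672316 ≈ 1.522444

1.5224


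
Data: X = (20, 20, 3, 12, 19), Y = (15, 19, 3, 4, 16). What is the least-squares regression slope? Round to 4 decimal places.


b = sum((xi-xbar)(yi-ybar)) / sum((xi-xbar)^2)
n = 5, xbar = 74/5 = 14.8, ybar = 57/5 = 11.4
Sxy = sum((xi-xbar)(yi-ybar)) = 197.4
Sxx = sum((xi-xbar)^2) = 218.8
b = Sxy / Sxx = 987/1094 ≈ 0.902194

0.9022


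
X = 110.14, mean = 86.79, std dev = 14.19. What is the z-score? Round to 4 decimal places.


z = (X - mu) / sigma
X - mu = 110.14 - 86.79 = 23.35
z = 23.35 / 14.19 = 2335/1419 ≈ 1.645525

1.6455


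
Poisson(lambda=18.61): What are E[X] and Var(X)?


E[X] = Var(X) = lambda = 18.61

18.61, 18.61


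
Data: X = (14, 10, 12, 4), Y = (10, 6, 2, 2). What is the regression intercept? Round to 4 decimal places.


a = ybar - b*xbar, where b = sum((xi-xbar)(yi-ybar)) / sum((xi-xbar)^2)
n = 4, xbar = 40/4 = 10, ybar = 20/4 = 5
Sxy = sum((xi-xbar)(yi-ybar)) = 32
Sxx = sum((xi-xbar)^2) = 56
b = Sxy / Sxx = 4/7 ≈ 0.571429
a = 5 - 0.571429 * 10 = -5/7 ≈ -0.714286

-0.7143


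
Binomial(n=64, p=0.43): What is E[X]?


E[X] = n*p = 64 * 0.43 = 27.52

27.52


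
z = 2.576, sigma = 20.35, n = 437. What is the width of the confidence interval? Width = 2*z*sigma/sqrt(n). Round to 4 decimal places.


width = 2*z*sigma/sqrt(n)
2*z*sigma = 2 * 2.576 * 20.35 = 104.8432
sqrt(437) ≈ 20.904545
width = 104.8432 / 20.904545 ≈ 5.015330

5.0153


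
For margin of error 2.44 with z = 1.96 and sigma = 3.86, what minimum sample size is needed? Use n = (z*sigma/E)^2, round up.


z*sigma/E = 1.96 * 3.86 / 2.44 = 9457/3050 ≈ 3.100656
(z*sigma/E)^2 ≈ 9.614066
round up: n = 10

10


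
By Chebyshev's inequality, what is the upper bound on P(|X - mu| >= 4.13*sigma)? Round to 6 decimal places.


P <= 1/k^2
k^2 = 4.13^2 = 17.0569
1/k^2 = 1 / 17.0569 ≈ 0.05862730

0.058627


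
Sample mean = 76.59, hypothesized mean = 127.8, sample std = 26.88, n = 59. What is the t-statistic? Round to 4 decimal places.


t = (xbar - mu0) / (s/sqrt(n))
xbar - mu0 = 76.59 - 127.8 = -51.21
sqrt(59) ≈ 7.68114575
s/sqrt(n) = 26.88 / 7.68114575 ≈ 3.49947793
t = -51.21 / 3.49947793 ≈ -14.633611

-14.6336


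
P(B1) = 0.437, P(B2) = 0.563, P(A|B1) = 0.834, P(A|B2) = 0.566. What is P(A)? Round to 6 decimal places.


P(A) = P(A|B1)*P(B1) + P(A|B2)*P(B2)
P(A|B1)*P(B1) = 0.834 * 0.437 = 0.364458
P(A|B2)*P(B2) = 0.566 * 0.563 = 0.318658
P(A) = 0.364458 + 0.318658 = 0.683116

0.683116


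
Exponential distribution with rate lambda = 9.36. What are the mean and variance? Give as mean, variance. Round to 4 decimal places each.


mean = 1/lam, var = 1/lam^2
mean = 1 / 9.36 = 25/234 ≈ 0.106838
lam^2 = 9.36^2 = 87.6096
var = 1 / 87.6096 ≈ 0.011414

0.1068, 0.0114


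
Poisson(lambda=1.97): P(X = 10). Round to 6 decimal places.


P = e^(-lam) * lam^k / k!
e^(-1.97) ≈ 0.1394569
lam^k = 1.97^10 ≈ 880.363973
k! = 10! = 3628800
P = 0.1394569 * 880.363973 / 3628800 ≈ 0.000034

0.000034


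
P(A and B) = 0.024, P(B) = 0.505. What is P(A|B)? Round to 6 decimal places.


P(A|B) = P(A and B) / P(B) = 0.024 / 0.505 = 24/505 ≈ 0.04752475

0.047525


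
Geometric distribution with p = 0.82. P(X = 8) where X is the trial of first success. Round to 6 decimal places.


P = (1-p)^(k-1) * p
(1-p)^(k-1) = 0.18^7 ≈ 0.000006122200
P = 0.000006122200 * 0.82 ≈ 0.000005020204

0.000005


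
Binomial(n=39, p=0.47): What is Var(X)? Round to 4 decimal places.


Var = n*p*(1-p) = 39 * 0.47 * 0.53 = 9.7149

9.7149


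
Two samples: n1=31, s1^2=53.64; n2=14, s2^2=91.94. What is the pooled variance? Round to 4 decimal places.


sp^2 = ((n1-1)*s1^2 + (n2-1)*s2^2)/(n1+n2-2)
(n1-1)*s1^2 = 30 * 53.64 = 1609.2
(n2-1)*s2^2 = 13 * 91.94 = 1195.22
numerator = 1609.2 + 1195.22 = 2804.42
n1+n2-2 = 43
sp^2 = 2804.42 / 43 = 140221/2150 ≈ 65.219070

65.2191


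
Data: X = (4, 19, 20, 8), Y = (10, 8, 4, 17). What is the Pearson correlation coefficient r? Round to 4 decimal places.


r = sum((xi-xbar)(yi-ybar)) / sqrt(sum((xi-xbar)^2) * sum((yi-ybar)^2))
n = 4, xbar = 51/4 = 12.75, ybar = 39/4 = 9.75
Sxy = sum((xi-xbar)(yi-ybar)) = -89.25
Sxx = sum((xi-xbar)^2) = 190.75
Syy = sum((yi-ybar)^2) = 88.75
sqrt(Sxx*Syy) ≈ 130.111731
r = Sxy / sqrt(Sxx*Syy) = -89.25 / 130.111731 ≈ -0.685949

-0.6859


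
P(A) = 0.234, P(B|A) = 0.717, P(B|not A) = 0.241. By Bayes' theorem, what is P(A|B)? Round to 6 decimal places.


P(A|B) = P(B|A)*P(A) / P(B), P(B) = P(B|A)*P(A) + P(B|not A)*P(not A)
P(B|A)*P(A) = 0.717 * 0.234 = 0.167778
P(B|not A)*P(not A) = 0.241 * 0.766 = 0.184606
P(B) = 0.167778 + 0.184606 = 0.352384
P(A|B) = 0.167778 / 0.352384 ≈ 0.47612264

0.476123


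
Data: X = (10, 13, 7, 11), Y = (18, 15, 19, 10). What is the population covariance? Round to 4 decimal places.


Cov = (1/n)*sum((xi-xbar)(yi-ybar))
n = 4, xbar = 41/4 = 10.25, ybar = 62/4 = 15.5
sum((xi-xbar)(yi-ybar)) = -17.5
Cov = -17.5 / 4 = -4.375

-4.3750


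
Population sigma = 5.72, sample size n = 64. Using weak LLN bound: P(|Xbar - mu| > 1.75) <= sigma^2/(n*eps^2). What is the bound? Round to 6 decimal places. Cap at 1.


bound = min(1, sigma^2/(n*eps^2))
sigma^2 = 5.72^2 = 32.7184
n*eps^2 = 64 * 1.75^2 = 64 * 3.0625 = 196
sigma^2/(n*eps^2) = 32.7184 / 196 ≈ 0.16693061

0.166931


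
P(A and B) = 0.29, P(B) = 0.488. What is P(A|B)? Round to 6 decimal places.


P(A|B) = P(A and B) / P(B) = 0.29 / 0.488 = 145/244 ≈ 0.59426230

0.594262


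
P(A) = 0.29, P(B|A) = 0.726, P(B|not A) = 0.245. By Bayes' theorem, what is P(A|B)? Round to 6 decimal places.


P(A|B) = P(B|A)*P(A) / P(B), P(B) = P(B|A)*P(A) + P(B|not A)*P(not A)
P(B|A)*P(A) = 0.726 * 0.29 = 0.21054
P(B|not A)*P(not A) = 0.245 * 0.71 = 0.17395
P(B) = 0.21054 + 0.17395 = 0.38449
P(A|B) = 0.21054 / 0.38449 ≈ 0.54758251

0.547583


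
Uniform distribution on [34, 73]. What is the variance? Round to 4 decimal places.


Var = (b-a)^2 / 12
(b-a)^2 = (73 - 34)^2 = 1521
Var = 1521/12 = 126.75

126.7500


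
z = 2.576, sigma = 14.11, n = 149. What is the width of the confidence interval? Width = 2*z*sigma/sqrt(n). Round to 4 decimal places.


width = 2*z*sigma/sqrt(n)
2*z*sigma = 2 * 2.576 * 14.11 = 72.69472
sqrt(149) ≈ 12.206556
width = 72.69472 / 12.206556 ≈ 5.955384

5.9554


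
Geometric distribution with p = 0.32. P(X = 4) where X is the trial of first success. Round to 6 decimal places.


P = (1-p)^(k-1) * p
(1-p)^(k-1) = 0.68^3 = 0.314432
P = 0.314432 * 0.32 ≈ 0.1006182

0.100618


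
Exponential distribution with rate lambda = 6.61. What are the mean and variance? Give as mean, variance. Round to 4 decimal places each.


mean = 1/lam, var = 1/lam^2
mean = 1 / 6.61 = 100/661 ≈ 0.151286
lam^2 = 6.61^2 = 43.6921
var = 1 / 43.6921 ≈ 0.022887

0.1513, 0.0229


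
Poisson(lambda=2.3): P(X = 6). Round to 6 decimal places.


P = e^(-lam) * lam^k / k!
e^(-2.3) ≈ 0.1002588
lam^k = 2.3^6 = 148.035889
k! = 6! = 720
P = 0.1002588 * 148.035889 / 720 ≈ 0.020614

0.020614


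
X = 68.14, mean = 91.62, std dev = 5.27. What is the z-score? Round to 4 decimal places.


z = (X - mu) / sigma
X - mu = 68.14 - 91.62 = -23.48
z = -23.48 / 5.27 = -2348/527 ≈ -4.455408

-4.4554


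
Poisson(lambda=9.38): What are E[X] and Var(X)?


E[X] = Var(X) = lambda = 9.38

9.38, 9.38


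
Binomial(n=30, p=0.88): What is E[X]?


E[X] = n*p = 30 * 0.88 = 26.4

26.4


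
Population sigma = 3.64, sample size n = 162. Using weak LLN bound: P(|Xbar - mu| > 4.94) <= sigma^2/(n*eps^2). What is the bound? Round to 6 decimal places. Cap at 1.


bound = min(1, sigma^2/(n*eps^2))
sigma^2 = 3.64^2 = 13.2496
n*eps^2 = 162 * 4.94^2 = 162 * 24.4036 = 3953.3832
sigma^2/(n*eps^2) = 13.2496 / 3953.3832 ≈ 0.00335146

0.003351


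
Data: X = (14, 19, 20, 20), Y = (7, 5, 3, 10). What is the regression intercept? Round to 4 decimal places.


a = ybar - b*xbar, where b = sum((xi-xbar)(yi-ybar)) / sum((xi-xbar)^2)
n = 4, xbar = 73/4 = 18.25, ybar = 25/4 = 6.25
Sxy = sum((xi-xbar)(yi-ybar)) = -3.25
Sxx = sum((xi-xbar)^2) = 24.75
b = Sxy / Sxx = -13/99 ≈ -0.131313
a = 6.25 - (-0.131313) * 18.25 = 856/99 ≈ 8.646465

8.6465


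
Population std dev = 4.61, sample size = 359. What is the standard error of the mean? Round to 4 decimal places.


SE = sigma / sqrt(n)
sqrt(359) ≈ 18.947295
SE = 4.61 / 18.947295 ≈ 0.243306

0.2433


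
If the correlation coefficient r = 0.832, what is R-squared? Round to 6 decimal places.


R^2 = r^2 = (0.832)^2 = 0.692224

0.692224


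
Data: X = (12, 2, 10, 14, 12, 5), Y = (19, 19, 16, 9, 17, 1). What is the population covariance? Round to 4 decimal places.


Cov = (1/n)*sum((xi-xbar)(yi-ybar))
n = 6, xbar = 55/6 ≈ 9.166667, ybar = 81/6 = 13.5
sum((xi-xbar)(yi-ybar)) = 18.5
Cov = 18.5 / 6 = 37/12 ≈ 3.083333

3.0833


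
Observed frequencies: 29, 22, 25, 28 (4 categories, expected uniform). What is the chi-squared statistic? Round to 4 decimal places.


chi2 = sum((O-E)^2/E), E = total/4
total = 104, E = 104/4 = 26
(29 - 26)^2 / 26 = 9 / 26 = 9/26 ≈ 0.346154
(22 - 26)^2 / 26 = 16 / 26 = 8/13 ≈ 0.615385
(25 - 26)^2 / 26 = 1 / 26 = 1/26 ≈ 0.038462
(28 - 26)^2 / 26 = 4 / 26 = 2/13 ≈ 0.153846
chi2 = 15/13 ≈ 1.153846

1.1538


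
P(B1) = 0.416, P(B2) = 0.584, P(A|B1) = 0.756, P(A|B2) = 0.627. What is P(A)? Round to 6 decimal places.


P(A) = P(A|B1)*P(B1) + P(A|B2)*P(B2)
P(A|B1)*P(B1) = 0.756 * 0.416 = 0.314496
P(A|B2)*P(B2) = 0.627 * 0.584 = 0.366168
P(A) = 0.314496 + 0.366168 = 0.680664

0.680664


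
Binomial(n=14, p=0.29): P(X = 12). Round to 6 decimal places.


P = C(n,k) * p^k * (1-p)^(n-k)
C(14,12) = 91
p^k = 0.29^12 ≈ 0.0000003538148
(1-p)^(n-k) = 0.71^2 = 0.5041
P = 91 * 0.0000003538148 * 0.5041 ≈ 0.000016

0.000016


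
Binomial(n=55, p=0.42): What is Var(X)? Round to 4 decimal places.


Var = n*p*(1-p) = 55 * 0.42 * 0.58 = 13.398

13.3980


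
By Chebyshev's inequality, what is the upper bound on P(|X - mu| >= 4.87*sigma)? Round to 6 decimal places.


P <= 1/k^2
k^2 = 4.87^2 = 23.7169
1/k^2 = 1 / 23.7169 ≈ 0.04216403

0.042164


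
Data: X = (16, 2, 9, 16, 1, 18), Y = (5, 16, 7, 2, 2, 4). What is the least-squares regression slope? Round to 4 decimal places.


b = sum((xi-xbar)(yi-ybar)) / sum((xi-xbar)^2)
n = 6, xbar = 62/6 = 31/3 ≈ 10.333333, ybar = 36/6 = 6
Sxy = sum((xi-xbar)(yi-ybar)) = -91
Sxx = sum((xi-xbar)^2) = 844/3 ≈ 281.333333
b = Sxy / Sxx = -273/844 ≈ -0.323460

-0.3235


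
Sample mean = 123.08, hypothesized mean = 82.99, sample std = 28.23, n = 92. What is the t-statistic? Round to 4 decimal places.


t = (xbar - mu0) / (s/sqrt(n))
xbar - mu0 = 123.08 - 82.99 = 40.09
sqrt(92) ≈ 9.59166305
s/sqrt(n) = 28.23 / 9.59166305 ≈ 2.94318095
t = 40.09 / 2.94318095 ≈ 13.621317

13.6213


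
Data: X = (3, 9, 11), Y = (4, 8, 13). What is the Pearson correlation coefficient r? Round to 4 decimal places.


r = sum((xi-xbar)(yi-ybar)) / sqrt(sum((xi-xbar)^2) * sum((yi-ybar)^2))
n = 3, xbar = 23/3 ≈ 7.666667, ybar = 25/3 ≈ 8.333333
Sxy = sum((xi-xbar)(yi-ybar)) = 106/3 ≈ 35.333333
Sxx = sum((xi-xbar)^2) = 104/3 ≈ 34.666667
Syy = sum((yi-ybar)^2) = 122/3 ≈ 40.666667
sqrt(Sxx*Syy) ≈ 37.547008
r = Sxy / sqrt(Sxx*Syy) = 35.333333 / 37.547008 ≈ 0.941043

0.9410


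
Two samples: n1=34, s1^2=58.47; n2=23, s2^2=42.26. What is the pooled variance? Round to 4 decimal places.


sp^2 = ((n1-1)*s1^2 + (n2-1)*s2^2)/(n1+n2-2)
(n1-1)*s1^2 = 33 * 58.47 = 1929.51
(n2-1)*s2^2 = 22 * 42.26 = 929.72
numerator = 1929.51 + 929.72 = 2859.23
n1+n2-2 = 55
sp^2 = 2859.23 / 55 = 51.986

51.9860


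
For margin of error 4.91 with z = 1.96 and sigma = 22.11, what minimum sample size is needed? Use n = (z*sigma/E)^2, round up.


z*sigma/E = 1.96 * 22.11 / 4.91 ≈ 8.825988
(z*sigma/E)^2 ≈ 77.898060
round up: n = 78

78


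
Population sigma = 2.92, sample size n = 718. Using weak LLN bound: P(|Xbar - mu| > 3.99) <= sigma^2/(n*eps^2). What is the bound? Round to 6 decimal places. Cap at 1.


bound = min(1, sigma^2/(n*eps^2))
sigma^2 = 2.92^2 = 8.5264
n*eps^2 = 718 * 3.99^2 = 718 * 15.9201 = 11430.6318
sigma^2/(n*eps^2) = 8.5264 / 11430.6318 ≈ 0.00074593

0.000746


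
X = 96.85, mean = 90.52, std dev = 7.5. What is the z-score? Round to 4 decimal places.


z = (X - mu) / sigma
X - mu = 96.85 - 90.52 = 6.33
z = 6.33 / 7.5 = 0.844

0.8440


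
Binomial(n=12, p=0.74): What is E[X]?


E[X] = n*p = 12 * 0.74 = 8.88

8.88


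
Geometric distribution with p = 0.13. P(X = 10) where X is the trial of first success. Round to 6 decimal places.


P = (1-p)^(k-1) * p
(1-p)^(k-1) = 0.87^9 ≈ 0.2855442
P = 0.2855442 * 0.13 ≈ 0.03712074

0.037121


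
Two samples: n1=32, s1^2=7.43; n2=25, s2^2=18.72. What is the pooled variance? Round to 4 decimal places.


sp^2 = ((n1-1)*s1^2 + (n2-1)*s2^2)/(n1+n2-2)
(n1-1)*s1^2 = 31 * 7.43 = 230.33
(n2-1)*s2^2 = 24 * 18.72 = 449.28
numerator = 230.33 + 449.28 = 679.61
n1+n2-2 = 55
sp^2 = 679.61 / 55 = 67961/5500 ≈ 12.356545

12.3565


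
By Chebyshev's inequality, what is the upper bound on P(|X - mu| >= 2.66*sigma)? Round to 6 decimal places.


P <= 1/k^2
k^2 = 2.66^2 = 7.0756
1/k^2 = 1 / 7.0756 ≈ 0.14133077

0.141331


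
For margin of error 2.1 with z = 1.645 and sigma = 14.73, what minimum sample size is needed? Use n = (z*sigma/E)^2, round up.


z*sigma/E = 1.645 * 14.73 / 2.1 = 11.5385
(z*sigma/E)^2 ≈ 133.136982
round up: n = 134

134
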